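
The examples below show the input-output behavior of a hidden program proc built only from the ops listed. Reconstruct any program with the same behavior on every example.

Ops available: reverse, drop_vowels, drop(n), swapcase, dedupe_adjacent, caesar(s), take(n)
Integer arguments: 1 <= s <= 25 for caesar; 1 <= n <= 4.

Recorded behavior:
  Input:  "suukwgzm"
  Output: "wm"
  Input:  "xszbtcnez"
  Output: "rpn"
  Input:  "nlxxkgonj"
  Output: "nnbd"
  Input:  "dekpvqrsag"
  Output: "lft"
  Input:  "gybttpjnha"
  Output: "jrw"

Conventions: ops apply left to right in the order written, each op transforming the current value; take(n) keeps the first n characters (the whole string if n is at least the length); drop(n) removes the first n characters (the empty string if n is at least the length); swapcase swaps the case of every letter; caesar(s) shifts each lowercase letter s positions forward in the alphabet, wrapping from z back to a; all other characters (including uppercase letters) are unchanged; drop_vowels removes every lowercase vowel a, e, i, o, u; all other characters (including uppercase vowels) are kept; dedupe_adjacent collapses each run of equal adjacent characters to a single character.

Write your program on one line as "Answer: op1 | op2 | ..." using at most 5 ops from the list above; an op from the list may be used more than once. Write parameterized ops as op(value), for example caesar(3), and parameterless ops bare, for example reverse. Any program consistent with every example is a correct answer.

drop_vowels | take(4) | caesar(16) | drop_vowels | reverse

Check, running the answer program on each example:
  "suukwgzm" -> "skwgzm" -> "skwg" -> "iamw" -> "mw" -> "wm"
  "xszbtcnez" -> "xszbtcnz" -> "xszb" -> "nipr" -> "npr" -> "rpn"
  "nlxxkgonj" -> "nlxxkgnj" -> "nlxx" -> "dbnn" -> "dbnn" -> "nnbd"
  "dekpvqrsag" -> "dkpvqrsg" -> "dkpv" -> "tafl" -> "tfl" -> "lft"
  "gybttpjnha" -> "gybttpjnh" -> "gybt" -> "worj" -> "wrj" -> "jrw"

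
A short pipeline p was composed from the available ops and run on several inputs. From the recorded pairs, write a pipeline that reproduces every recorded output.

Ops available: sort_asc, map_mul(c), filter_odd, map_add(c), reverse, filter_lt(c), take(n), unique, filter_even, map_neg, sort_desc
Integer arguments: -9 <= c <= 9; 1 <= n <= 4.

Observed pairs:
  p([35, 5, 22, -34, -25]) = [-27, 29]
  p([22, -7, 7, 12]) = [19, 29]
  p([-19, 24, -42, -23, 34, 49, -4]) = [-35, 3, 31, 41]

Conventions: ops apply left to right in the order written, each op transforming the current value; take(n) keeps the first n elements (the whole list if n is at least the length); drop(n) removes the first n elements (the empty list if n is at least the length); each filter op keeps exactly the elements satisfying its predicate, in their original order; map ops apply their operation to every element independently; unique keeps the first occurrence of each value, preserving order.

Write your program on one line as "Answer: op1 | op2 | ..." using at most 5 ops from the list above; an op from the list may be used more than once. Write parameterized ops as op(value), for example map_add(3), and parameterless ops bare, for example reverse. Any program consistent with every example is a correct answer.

map_add(7) | sort_desc | reverse | filter_odd

Check, running the answer program on each example:
  [35, 5, 22, -34, -25] -> [42, 12, 29, -27, -18] -> [42, 29, 12, -18, -27] -> [-27, -18, 12, 29, 42] -> [-27, 29]
  [22, -7, 7, 12] -> [29, 0, 14, 19] -> [29, 19, 14, 0] -> [0, 14, 19, 29] -> [19, 29]
  [-19, 24, -42, -23, 34, 49, -4] -> [-12, 31, -35, -16, 41, 56, 3] -> [56, 41, 31, 3, -12, -16, -35] -> [-35, -16, -12, 3, 31, 41, 56] -> [-35, 3, 31, 41]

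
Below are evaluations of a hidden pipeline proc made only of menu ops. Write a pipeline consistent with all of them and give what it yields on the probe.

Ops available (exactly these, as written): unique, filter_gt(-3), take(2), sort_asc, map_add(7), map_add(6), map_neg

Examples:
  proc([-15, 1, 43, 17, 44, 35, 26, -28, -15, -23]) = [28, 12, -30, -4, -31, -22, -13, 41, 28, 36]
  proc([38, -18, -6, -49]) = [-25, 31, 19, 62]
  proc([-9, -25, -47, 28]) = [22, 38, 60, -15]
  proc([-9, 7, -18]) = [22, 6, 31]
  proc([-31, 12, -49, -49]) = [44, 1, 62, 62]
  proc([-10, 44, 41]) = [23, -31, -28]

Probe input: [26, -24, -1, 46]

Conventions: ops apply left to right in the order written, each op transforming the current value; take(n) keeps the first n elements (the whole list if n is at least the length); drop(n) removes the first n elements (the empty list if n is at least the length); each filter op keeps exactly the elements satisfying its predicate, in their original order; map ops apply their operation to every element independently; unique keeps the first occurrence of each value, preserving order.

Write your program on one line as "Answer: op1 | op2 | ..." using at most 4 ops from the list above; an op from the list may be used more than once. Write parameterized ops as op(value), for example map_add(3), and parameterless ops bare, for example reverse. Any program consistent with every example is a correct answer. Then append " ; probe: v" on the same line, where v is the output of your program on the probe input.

map_neg | map_add(6) | map_add(7) ; probe: [-13, 37, 14, -33]

Check, running the answer program on each example:
  [-15, 1, 43, 17, 44, 35, 26, -28, -15, -23] -> [15, -1, -43, -17, -44, -35, -26, 28, 15, 23] -> [21, 5, -37, -11, -38, -29, -20, 34, 21, 29] -> [28, 12, -30, -4, -31, -22, -13, 41, 28, 36]
  [38, -18, -6, -49] -> [-38, 18, 6, 49] -> [-32, 24, 12, 55] -> [-25, 31, 19, 62]
  [-9, -25, -47, 28] -> [9, 25, 47, -28] -> [15, 31, 53, -22] -> [22, 38, 60, -15]
  [-9, 7, -18] -> [9, -7, 18] -> [15, -1, 24] -> [22, 6, 31]
  [-31, 12, -49, -49] -> [31, -12, 49, 49] -> [37, -6, 55, 55] -> [44, 1, 62, 62]
  [-10, 44, 41] -> [10, -44, -41] -> [16, -38, -35] -> [23, -31, -28]
  probe: [26, -24, -1, 46] -> [-26, 24, 1, -46] -> [-20, 30, 7, -40] -> [-13, 37, 14, -33]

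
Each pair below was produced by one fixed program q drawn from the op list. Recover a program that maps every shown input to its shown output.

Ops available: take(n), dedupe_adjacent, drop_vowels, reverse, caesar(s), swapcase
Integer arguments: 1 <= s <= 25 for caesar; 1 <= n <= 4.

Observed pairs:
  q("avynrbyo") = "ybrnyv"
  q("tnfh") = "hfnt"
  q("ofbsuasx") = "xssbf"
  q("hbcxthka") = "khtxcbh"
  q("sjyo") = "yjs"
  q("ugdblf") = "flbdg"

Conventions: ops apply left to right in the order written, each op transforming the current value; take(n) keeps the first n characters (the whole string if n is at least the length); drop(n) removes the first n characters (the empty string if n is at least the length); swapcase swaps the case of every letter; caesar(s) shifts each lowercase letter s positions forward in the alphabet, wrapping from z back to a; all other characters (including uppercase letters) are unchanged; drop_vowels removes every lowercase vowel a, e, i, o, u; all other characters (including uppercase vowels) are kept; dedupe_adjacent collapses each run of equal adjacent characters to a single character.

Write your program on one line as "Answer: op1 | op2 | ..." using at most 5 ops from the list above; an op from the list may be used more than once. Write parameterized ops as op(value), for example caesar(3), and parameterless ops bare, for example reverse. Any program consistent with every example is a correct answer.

swapcase | reverse | swapcase | drop_vowels

Check, running the answer program on each example:
  "avynrbyo" -> "AVYNRBYO" -> "OYBRNYVA" -> "oybrnyva" -> "ybrnyv"
  "tnfh" -> "TNFH" -> "HFNT" -> "hfnt" -> "hfnt"
  "ofbsuasx" -> "OFBSUASX" -> "XSAUSBFO" -> "xsausbfo" -> "xssbf"
  "hbcxthka" -> "HBCXTHKA" -> "AKHTXCBH" -> "akhtxcbh" -> "khtxcbh"
  "sjyo" -> "SJYO" -> "OYJS" -> "oyjs" -> "yjs"
  "ugdblf" -> "UGDBLF" -> "FLBDGU" -> "flbdgu" -> "flbdg"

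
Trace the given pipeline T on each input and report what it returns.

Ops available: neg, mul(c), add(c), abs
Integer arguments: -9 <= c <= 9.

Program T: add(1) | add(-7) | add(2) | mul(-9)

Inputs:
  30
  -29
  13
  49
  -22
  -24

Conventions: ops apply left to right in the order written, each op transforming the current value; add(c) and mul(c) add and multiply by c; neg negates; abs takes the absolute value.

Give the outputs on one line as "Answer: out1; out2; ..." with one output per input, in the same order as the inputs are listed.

-234; 297; -81; -405; 234; 252

Execution, op by op:
  30 -> 31 -> 24 -> 26 -> -234
  -29 -> -28 -> -35 -> -33 -> 297
  13 -> 14 -> 7 -> 9 -> -81
  49 -> 50 -> 43 -> 45 -> -405
  -22 -> -21 -> -28 -> -26 -> 234
  -24 -> -23 -> -30 -> -28 -> 252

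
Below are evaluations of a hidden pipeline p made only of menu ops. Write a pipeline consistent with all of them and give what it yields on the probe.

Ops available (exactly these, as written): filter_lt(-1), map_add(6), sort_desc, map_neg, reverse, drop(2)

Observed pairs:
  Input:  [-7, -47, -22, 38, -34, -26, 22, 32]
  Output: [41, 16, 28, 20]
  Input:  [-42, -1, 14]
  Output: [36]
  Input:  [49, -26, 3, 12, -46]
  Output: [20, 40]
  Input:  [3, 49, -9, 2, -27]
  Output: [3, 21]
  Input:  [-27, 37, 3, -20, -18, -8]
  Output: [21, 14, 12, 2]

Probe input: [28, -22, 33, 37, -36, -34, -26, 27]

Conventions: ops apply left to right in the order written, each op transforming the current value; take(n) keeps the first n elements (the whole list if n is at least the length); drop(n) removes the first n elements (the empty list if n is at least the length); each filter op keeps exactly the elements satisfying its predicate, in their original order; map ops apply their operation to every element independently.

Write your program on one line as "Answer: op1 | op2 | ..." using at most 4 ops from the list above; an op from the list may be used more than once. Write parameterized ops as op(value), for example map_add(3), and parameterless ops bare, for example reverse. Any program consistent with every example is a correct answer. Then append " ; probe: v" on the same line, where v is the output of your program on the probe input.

map_add(6) | filter_lt(-1) | map_neg ; probe: [16, 30, 28, 20]

Check, running the answer program on each example:
  [-7, -47, -22, 38, -34, -26, 22, 32] -> [-1, -41, -16, 44, -28, -20, 28, 38] -> [-41, -16, -28, -20] -> [41, 16, 28, 20]
  [-42, -1, 14] -> [-36, 5, 20] -> [-36] -> [36]
  [49, -26, 3, 12, -46] -> [55, -20, 9, 18, -40] -> [-20, -40] -> [20, 40]
  [3, 49, -9, 2, -27] -> [9, 55, -3, 8, -21] -> [-3, -21] -> [3, 21]
  [-27, 37, 3, -20, -18, -8] -> [-21, 43, 9, -14, -12, -2] -> [-21, -14, -12, -2] -> [21, 14, 12, 2]
  probe: [28, -22, 33, 37, -36, -34, -26, 27] -> [34, -16, 39, 43, -30, -28, -20, 33] -> [-16, -30, -28, -20] -> [16, 30, 28, 20]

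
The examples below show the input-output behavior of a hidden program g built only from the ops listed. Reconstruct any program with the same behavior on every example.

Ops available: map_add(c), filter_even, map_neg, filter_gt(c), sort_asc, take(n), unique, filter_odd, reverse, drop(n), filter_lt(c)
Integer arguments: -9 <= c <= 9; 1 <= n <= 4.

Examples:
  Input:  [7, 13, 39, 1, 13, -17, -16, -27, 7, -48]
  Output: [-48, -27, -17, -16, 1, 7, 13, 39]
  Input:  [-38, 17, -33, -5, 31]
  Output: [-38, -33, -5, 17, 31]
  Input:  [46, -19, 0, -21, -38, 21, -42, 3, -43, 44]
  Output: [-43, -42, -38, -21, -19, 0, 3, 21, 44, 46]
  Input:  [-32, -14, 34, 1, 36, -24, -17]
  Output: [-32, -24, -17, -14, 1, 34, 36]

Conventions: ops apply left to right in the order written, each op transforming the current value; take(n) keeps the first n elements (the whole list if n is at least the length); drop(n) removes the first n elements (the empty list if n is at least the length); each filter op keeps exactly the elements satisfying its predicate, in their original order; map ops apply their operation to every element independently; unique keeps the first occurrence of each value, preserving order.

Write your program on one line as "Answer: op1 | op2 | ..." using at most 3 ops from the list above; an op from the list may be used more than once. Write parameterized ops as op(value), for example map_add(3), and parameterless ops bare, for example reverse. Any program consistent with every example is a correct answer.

unique | reverse | sort_asc

Check, running the answer program on each example:
  [7, 13, 39, 1, 13, -17, -16, -27, 7, -48] -> [7, 13, 39, 1, -17, -16, -27, -48] -> [-48, -27, -16, -17, 1, 39, 13, 7] -> [-48, -27, -17, -16, 1, 7, 13, 39]
  [-38, 17, -33, -5, 31] -> [-38, 17, -33, -5, 31] -> [31, -5, -33, 17, -38] -> [-38, -33, -5, 17, 31]
  [46, -19, 0, -21, -38, 21, -42, 3, -43, 44] -> [46, -19, 0, -21, -38, 21, -42, 3, -43, 44] -> [44, -43, 3, -42, 21, -38, -21, 0, -19, 46] -> [-43, -42, -38, -21, -19, 0, 3, 21, 44, 46]
  [-32, -14, 34, 1, 36, -24, -17] -> [-32, -14, 34, 1, 36, -24, -17] -> [-17, -24, 36, 1, 34, -14, -32] -> [-32, -24, -17, -14, 1, 34, 36]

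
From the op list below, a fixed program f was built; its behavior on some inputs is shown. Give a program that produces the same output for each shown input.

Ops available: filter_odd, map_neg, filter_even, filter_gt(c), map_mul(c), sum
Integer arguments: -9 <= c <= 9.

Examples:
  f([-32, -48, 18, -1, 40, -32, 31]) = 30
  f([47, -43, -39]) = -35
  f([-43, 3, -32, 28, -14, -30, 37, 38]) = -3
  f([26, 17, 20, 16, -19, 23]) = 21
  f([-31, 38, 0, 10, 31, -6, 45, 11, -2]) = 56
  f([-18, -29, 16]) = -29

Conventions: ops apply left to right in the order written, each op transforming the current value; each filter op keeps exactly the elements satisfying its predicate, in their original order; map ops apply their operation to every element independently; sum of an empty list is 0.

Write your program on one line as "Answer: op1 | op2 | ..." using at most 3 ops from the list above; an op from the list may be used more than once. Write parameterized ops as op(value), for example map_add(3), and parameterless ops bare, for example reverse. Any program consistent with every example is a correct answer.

filter_odd | sum

Check, running the answer program on each example:
  [-32, -48, 18, -1, 40, -32, 31] -> [-1, 31] -> 30
  [47, -43, -39] -> [47, -43, -39] -> -35
  [-43, 3, -32, 28, -14, -30, 37, 38] -> [-43, 3, 37] -> -3
  [26, 17, 20, 16, -19, 23] -> [17, -19, 23] -> 21
  [-31, 38, 0, 10, 31, -6, 45, 11, -2] -> [-31, 31, 45, 11] -> 56
  [-18, -29, 16] -> [-29] -> -29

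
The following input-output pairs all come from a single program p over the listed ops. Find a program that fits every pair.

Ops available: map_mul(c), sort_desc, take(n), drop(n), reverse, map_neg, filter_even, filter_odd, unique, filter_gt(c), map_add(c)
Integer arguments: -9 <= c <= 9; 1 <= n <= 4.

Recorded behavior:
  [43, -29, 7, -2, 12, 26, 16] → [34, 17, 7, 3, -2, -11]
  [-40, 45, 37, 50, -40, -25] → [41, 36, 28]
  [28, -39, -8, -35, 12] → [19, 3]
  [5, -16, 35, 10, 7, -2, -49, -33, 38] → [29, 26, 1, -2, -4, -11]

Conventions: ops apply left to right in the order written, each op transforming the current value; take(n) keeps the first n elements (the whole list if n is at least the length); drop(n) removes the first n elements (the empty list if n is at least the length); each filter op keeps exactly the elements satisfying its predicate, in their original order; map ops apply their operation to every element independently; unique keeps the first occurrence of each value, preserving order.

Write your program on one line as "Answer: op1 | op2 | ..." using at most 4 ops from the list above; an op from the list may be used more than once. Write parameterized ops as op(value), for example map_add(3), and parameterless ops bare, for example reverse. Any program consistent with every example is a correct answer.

sort_desc | filter_gt(-3) | map_add(-9)

Check, running the answer program on each example:
  [43, -29, 7, -2, 12, 26, 16] -> [43, 26, 16, 12, 7, -2, -29] -> [43, 26, 16, 12, 7, -2] -> [34, 17, 7, 3, -2, -11]
  [-40, 45, 37, 50, -40, -25] -> [50, 45, 37, -25, -40, -40] -> [50, 45, 37] -> [41, 36, 28]
  [28, -39, -8, -35, 12] -> [28, 12, -8, -35, -39] -> [28, 12] -> [19, 3]
  [5, -16, 35, 10, 7, -2, -49, -33, 38] -> [38, 35, 10, 7, 5, -2, -16, -33, -49] -> [38, 35, 10, 7, 5, -2] -> [29, 26, 1, -2, -4, -11]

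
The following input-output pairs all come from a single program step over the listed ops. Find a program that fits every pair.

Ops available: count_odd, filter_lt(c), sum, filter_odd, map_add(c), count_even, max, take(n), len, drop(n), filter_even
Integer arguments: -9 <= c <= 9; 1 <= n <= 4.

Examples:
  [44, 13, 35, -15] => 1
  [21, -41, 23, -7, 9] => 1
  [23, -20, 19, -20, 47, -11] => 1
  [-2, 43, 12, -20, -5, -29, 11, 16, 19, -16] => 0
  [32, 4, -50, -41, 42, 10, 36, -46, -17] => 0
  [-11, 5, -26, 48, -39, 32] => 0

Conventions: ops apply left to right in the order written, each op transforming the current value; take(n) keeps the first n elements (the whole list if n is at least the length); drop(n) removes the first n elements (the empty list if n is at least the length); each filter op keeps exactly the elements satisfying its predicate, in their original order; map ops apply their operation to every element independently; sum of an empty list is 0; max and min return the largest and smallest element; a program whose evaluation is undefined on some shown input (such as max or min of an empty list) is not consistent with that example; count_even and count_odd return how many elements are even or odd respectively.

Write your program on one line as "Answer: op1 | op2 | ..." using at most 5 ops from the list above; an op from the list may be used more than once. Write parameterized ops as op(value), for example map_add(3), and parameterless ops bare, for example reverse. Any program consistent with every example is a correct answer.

take(3) | drop(2) | map_add(-6) | count_odd

Check, running the answer program on each example:
  [44, 13, 35, -15] -> [44, 13, 35] -> [35] -> [29] -> 1
  [21, -41, 23, -7, 9] -> [21, -41, 23] -> [23] -> [17] -> 1
  [23, -20, 19, -20, 47, -11] -> [23, -20, 19] -> [19] -> [13] -> 1
  [-2, 43, 12, -20, -5, -29, 11, 16, 19, -16] -> [-2, 43, 12] -> [12] -> [6] -> 0
  [32, 4, -50, -41, 42, 10, 36, -46, -17] -> [32, 4, -50] -> [-50] -> [-56] -> 0
  [-11, 5, -26, 48, -39, 32] -> [-11, 5, -26] -> [-26] -> [-32] -> 0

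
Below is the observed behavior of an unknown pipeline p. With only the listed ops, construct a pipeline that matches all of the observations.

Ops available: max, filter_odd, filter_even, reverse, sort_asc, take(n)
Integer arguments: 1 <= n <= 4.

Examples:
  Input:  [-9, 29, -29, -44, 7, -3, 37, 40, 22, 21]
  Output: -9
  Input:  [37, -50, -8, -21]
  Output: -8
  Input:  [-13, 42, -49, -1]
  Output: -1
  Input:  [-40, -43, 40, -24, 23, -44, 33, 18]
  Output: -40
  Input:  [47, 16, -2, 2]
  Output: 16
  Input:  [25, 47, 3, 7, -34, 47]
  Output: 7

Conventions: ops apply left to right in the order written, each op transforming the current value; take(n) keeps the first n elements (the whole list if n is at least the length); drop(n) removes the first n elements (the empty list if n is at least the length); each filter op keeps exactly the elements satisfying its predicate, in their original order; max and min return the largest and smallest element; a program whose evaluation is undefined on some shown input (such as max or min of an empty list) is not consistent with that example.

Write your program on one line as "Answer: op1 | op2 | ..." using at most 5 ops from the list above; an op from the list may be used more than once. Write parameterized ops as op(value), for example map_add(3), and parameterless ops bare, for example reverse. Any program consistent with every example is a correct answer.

reverse | sort_asc | take(3) | reverse | max

Check, running the answer program on each example:
  [-9, 29, -29, -44, 7, -3, 37, 40, 22, 21] -> [21, 22, 40, 37, -3, 7, -44, -29, 29, -9] -> [-44, -29, -9, -3, 7, 21, 22, 29, 37, 40] -> [-44, -29, -9] -> [-9, -29, -44] -> -9
  [37, -50, -8, -21] -> [-21, -8, -50, 37] -> [-50, -21, -8, 37] -> [-50, -21, -8] -> [-8, -21, -50] -> -8
  [-13, 42, -49, -1] -> [-1, -49, 42, -13] -> [-49, -13, -1, 42] -> [-49, -13, -1] -> [-1, -13, -49] -> -1
  [-40, -43, 40, -24, 23, -44, 33, 18] -> [18, 33, -44, 23, -24, 40, -43, -40] -> [-44, -43, -40, -24, 18, 23, 33, 40] -> [-44, -43, -40] -> [-40, -43, -44] -> -40
  [47, 16, -2, 2] -> [2, -2, 16, 47] -> [-2, 2, 16, 47] -> [-2, 2, 16] -> [16, 2, -2] -> 16
  [25, 47, 3, 7, -34, 47] -> [47, -34, 7, 3, 47, 25] -> [-34, 3, 7, 25, 47, 47] -> [-34, 3, 7] -> [7, 3, -34] -> 7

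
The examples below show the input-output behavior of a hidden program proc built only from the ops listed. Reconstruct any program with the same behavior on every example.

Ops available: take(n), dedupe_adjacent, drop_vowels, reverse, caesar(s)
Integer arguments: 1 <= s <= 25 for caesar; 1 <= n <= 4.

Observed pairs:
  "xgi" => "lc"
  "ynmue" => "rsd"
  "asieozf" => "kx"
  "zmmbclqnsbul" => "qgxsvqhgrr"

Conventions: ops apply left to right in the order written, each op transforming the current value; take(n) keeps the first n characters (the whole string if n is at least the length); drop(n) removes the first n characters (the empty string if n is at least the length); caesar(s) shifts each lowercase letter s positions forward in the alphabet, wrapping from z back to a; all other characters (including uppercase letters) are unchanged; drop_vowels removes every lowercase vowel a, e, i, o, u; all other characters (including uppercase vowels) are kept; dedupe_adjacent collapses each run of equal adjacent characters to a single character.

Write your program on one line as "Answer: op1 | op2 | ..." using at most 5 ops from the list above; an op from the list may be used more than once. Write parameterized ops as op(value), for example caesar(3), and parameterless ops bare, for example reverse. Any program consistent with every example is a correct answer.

reverse | drop_vowels | caesar(5) | drop_vowels

Check, running the answer program on each example:
  "xgi" -> "igx" -> "gx" -> "lc" -> "lc"
  "ynmue" -> "eumny" -> "mny" -> "rsd" -> "rsd"
  "asieozf" -> "fzoeisa" -> "fzs" -> "kex" -> "kx"
  "zmmbclqnsbul" -> "lubsnqlcbmmz" -> "lbsnqlcbmmz" -> "qgxsvqhgrre" -> "qgxsvqhgrr"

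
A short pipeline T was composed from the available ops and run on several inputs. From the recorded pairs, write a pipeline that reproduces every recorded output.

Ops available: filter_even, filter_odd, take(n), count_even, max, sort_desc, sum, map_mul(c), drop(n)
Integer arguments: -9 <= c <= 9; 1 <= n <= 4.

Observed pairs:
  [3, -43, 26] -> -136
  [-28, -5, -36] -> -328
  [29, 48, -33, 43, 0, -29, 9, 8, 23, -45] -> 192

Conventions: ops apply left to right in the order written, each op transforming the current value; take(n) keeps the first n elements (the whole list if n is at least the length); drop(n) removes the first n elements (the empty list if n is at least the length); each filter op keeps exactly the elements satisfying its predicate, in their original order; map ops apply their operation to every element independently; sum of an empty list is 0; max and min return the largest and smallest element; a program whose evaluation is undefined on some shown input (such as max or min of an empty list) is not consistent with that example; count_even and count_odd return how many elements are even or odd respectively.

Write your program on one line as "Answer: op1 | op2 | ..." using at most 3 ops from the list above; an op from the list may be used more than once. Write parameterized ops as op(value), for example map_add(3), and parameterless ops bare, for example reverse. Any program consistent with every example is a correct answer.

map_mul(8) | drop(1) | sum

Check, running the answer program on each example:
  [3, -43, 26] -> [24, -344, 208] -> [-344, 208] -> -136
  [-28, -5, -36] -> [-224, -40, -288] -> [-40, -288] -> -328
  [29, 48, -33, 43, 0, -29, 9, 8, 23, -45] -> [232, 384, -264, 344, 0, -232, 72, 64, 184, -360] -> [384, -264, 344, 0, -232, 72, 64, 184, -360] -> 192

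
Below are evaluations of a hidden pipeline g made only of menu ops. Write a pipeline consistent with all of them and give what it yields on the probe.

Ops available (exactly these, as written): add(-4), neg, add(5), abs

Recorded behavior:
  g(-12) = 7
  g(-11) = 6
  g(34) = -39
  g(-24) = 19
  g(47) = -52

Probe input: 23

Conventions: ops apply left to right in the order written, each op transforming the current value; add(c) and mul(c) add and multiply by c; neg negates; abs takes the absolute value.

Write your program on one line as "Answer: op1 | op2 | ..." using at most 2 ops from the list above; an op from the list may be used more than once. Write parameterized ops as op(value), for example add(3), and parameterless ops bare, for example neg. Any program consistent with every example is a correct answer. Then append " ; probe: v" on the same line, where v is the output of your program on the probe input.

add(5) | neg ; probe: -28

Check, running the answer program on each example:
  -12 -> -7 -> 7
  -11 -> -6 -> 6
  34 -> 39 -> -39
  -24 -> -19 -> 19
  47 -> 52 -> -52
  probe: 23 -> 28 -> -28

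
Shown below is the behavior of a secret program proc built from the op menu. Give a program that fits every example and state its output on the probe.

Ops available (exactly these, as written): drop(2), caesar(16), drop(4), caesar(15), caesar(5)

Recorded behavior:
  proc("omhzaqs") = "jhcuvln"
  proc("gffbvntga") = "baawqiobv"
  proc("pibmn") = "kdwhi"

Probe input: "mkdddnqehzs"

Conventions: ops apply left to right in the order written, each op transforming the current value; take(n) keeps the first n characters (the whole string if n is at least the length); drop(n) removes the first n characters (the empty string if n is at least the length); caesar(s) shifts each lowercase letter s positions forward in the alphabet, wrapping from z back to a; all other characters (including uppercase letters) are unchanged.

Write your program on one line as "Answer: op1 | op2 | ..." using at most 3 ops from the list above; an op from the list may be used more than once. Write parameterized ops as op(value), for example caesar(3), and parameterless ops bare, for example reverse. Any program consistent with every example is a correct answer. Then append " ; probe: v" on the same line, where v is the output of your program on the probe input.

caesar(5) | caesar(16) ; probe: "hfyyyilzcun"

Check, running the answer program on each example:
  "omhzaqs" -> "trmefvx" -> "jhcuvln"
  "gffbvntga" -> "lkkgasylf" -> "baawqiobv"
  "pibmn" -> "ungrs" -> "kdwhi"
  probe: "mkdddnqehzs" -> "rpiiisvjmex" -> "hfyyyilzcun"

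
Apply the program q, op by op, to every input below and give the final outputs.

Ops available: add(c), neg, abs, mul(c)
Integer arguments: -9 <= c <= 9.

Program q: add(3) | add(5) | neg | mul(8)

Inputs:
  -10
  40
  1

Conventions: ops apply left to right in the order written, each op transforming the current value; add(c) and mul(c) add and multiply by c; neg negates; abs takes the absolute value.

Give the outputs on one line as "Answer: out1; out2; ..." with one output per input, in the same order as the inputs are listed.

Execution, op by op:
  -10 -> -7 -> -2 -> 2 -> 16
  40 -> 43 -> 48 -> -48 -> -384
  1 -> 4 -> 9 -> -9 -> -72

16; -384; -72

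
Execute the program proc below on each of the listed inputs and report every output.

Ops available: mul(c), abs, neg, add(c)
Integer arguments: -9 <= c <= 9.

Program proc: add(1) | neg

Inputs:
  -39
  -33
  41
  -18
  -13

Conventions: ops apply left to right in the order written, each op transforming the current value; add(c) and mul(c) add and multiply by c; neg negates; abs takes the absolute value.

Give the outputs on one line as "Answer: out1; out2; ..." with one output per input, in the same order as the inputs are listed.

Execution, op by op:
  -39 -> -38 -> 38
  -33 -> -32 -> 32
  41 -> 42 -> -42
  -18 -> -17 -> 17
  -13 -> -12 -> 12

38; 32; -42; 17; 12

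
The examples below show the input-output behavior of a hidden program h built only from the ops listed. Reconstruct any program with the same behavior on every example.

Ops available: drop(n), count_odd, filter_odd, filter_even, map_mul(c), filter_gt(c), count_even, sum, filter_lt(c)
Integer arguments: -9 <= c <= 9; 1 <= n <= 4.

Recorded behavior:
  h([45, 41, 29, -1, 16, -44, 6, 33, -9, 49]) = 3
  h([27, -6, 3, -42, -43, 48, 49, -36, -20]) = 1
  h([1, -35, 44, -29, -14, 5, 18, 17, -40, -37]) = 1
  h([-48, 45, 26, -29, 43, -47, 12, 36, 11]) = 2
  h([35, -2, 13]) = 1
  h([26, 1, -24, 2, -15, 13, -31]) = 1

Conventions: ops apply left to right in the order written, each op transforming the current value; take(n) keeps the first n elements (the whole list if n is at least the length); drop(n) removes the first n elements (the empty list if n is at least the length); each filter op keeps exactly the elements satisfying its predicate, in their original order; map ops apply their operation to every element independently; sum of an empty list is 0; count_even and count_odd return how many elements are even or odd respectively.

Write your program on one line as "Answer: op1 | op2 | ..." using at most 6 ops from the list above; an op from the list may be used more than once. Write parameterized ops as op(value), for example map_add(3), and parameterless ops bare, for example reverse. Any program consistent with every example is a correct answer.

drop(2) | filter_odd | filter_gt(2) | filter_gt(6) | count_odd

Check, running the answer program on each example:
  [45, 41, 29, -1, 16, -44, 6, 33, -9, 49] -> [29, -1, 16, -44, 6, 33, -9, 49] -> [29, -1, 33, -9, 49] -> [29, 33, 49] -> [29, 33, 49] -> 3
  [27, -6, 3, -42, -43, 48, 49, -36, -20] -> [3, -42, -43, 48, 49, -36, -20] -> [3, -43, 49] -> [3, 49] -> [49] -> 1
  [1, -35, 44, -29, -14, 5, 18, 17, -40, -37] -> [44, -29, -14, 5, 18, 17, -40, -37] -> [-29, 5, 17, -37] -> [5, 17] -> [17] -> 1
  [-48, 45, 26, -29, 43, -47, 12, 36, 11] -> [26, -29, 43, -47, 12, 36, 11] -> [-29, 43, -47, 11] -> [43, 11] -> [43, 11] -> 2
  [35, -2, 13] -> [13] -> [13] -> [13] -> [13] -> 1
  [26, 1, -24, 2, -15, 13, -31] -> [-24, 2, -15, 13, -31] -> [-15, 13, -31] -> [13] -> [13] -> 1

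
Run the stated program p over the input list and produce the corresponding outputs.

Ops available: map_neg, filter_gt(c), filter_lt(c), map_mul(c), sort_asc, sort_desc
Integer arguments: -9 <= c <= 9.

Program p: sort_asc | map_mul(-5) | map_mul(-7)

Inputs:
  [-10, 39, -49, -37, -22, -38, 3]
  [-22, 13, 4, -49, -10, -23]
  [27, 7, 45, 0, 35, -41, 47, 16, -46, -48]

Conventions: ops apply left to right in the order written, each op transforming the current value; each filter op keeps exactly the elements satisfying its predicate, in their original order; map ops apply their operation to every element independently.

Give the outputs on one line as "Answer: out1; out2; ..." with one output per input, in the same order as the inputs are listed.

Execution, op by op:
  [-10, 39, -49, -37, -22, -38, 3] -> [-49, -38, -37, -22, -10, 3, 39] -> [245, 190, 185, 110, 50, -15, -195] -> [-1715, -1330, -1295, -770, -350, 105, 1365]
  [-22, 13, 4, -49, -10, -23] -> [-49, -23, -22, -10, 4, 13] -> [245, 115, 110, 50, -20, -65] -> [-1715, -805, -770, -350, 140, 455]
  [27, 7, 45, 0, 35, -41, 47, 16, -46, -48] -> [-48, -46, -41, 0, 7, 16, 27, 35, 45, 47] -> [240, 230, 205, 0, -35, -80, -135, -175, -225, -235] -> [-1680, -1610, -1435, 0, 245, 560, 945, 1225, 1575, 1645]

[-1715, -1330, -1295, -770, -350, 105, 1365]; [-1715, -805, -770, -350, 140, 455]; [-1680, -1610, -1435, 0, 245, 560, 945, 1225, 1575, 1645]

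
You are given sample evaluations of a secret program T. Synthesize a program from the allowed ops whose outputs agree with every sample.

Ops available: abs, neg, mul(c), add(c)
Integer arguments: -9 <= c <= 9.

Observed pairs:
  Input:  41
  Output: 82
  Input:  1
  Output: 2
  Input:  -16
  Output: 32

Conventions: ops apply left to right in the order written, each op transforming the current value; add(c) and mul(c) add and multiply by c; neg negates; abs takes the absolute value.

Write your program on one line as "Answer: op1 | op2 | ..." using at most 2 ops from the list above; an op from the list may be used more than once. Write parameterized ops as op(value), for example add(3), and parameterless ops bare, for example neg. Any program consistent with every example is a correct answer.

mul(2) | abs

Check, running the answer program on each example:
  41 -> 82 -> 82
  1 -> 2 -> 2
  -16 -> -32 -> 32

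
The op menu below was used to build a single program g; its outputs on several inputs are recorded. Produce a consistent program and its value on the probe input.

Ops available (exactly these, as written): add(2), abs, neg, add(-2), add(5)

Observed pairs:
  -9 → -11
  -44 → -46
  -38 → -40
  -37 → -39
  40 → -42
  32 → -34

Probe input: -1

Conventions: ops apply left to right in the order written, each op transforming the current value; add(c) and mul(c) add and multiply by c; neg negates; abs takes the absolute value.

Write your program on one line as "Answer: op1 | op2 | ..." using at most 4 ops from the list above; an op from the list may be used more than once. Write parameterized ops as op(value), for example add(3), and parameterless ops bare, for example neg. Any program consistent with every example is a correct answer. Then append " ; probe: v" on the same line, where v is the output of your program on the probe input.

abs | neg | add(-2) ; probe: -3

Check, running the answer program on each example:
  -9 -> 9 -> -9 -> -11
  -44 -> 44 -> -44 -> -46
  -38 -> 38 -> -38 -> -40
  -37 -> 37 -> -37 -> -39
  40 -> 40 -> -40 -> -42
  32 -> 32 -> -32 -> -34
  probe: -1 -> 1 -> -1 -> -3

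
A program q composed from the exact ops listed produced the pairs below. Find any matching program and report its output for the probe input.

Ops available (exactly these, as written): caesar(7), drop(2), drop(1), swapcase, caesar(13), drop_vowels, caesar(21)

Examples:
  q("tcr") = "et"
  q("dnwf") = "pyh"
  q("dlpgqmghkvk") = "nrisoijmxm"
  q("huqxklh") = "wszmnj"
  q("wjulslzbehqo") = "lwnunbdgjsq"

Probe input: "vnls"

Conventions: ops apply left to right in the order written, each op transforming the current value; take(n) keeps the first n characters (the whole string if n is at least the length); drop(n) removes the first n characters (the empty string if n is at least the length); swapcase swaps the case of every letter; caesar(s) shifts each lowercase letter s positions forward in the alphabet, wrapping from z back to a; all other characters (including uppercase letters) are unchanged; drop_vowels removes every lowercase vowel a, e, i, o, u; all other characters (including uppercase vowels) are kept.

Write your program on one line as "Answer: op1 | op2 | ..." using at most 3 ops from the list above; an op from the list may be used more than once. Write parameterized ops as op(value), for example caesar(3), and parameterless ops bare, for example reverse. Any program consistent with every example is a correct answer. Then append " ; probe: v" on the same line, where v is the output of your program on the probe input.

caesar(21) | drop(1) | caesar(7) ; probe: "pnu"

Check, running the answer program on each example:
  "tcr" -> "oxm" -> "xm" -> "et"
  "dnwf" -> "yira" -> "ira" -> "pyh"
  "dlpgqmghkvk" -> "ygkblhbcfqf" -> "gkblhbcfqf" -> "nrisoijmxm"
  "huqxklh" -> "cplsfgc" -> "plsfgc" -> "wszmnj"
  "wjulslzbehqo" -> "repgnguwzclj" -> "epgnguwzclj" -> "lwnunbdgjsq"
  probe: "vnls" -> "qign" -> "ign" -> "pnu"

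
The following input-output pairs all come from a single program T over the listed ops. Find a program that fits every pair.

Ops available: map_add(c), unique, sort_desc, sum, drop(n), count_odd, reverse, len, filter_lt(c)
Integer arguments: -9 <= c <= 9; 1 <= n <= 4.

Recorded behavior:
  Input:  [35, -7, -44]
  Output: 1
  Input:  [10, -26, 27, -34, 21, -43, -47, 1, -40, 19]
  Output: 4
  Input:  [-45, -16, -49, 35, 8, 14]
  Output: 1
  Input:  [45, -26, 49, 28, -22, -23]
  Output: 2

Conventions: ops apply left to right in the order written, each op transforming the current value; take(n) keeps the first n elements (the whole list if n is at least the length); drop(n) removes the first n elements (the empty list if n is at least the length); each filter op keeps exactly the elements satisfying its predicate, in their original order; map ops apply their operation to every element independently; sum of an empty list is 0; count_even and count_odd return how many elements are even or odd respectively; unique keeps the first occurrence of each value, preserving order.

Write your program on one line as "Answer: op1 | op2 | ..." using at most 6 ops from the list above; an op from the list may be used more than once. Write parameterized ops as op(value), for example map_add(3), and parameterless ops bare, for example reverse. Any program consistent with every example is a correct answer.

drop(2) | map_add(5) | sort_desc | filter_lt(-2) | len

Check, running the answer program on each example:
  [35, -7, -44] -> [-44] -> [-39] -> [-39] -> [-39] -> 1
  [10, -26, 27, -34, 21, -43, -47, 1, -40, 19] -> [27, -34, 21, -43, -47, 1, -40, 19] -> [32, -29, 26, -38, -42, 6, -35, 24] -> [32, 26, 24, 6, -29, -35, -38, -42] -> [-29, -35, -38, -42] -> 4
  [-45, -16, -49, 35, 8, 14] -> [-49, 35, 8, 14] -> [-44, 40, 13, 19] -> [40, 19, 13, -44] -> [-44] -> 1
  [45, -26, 49, 28, -22, -23] -> [49, 28, -22, -23] -> [54, 33, -17, -18] -> [54, 33, -17, -18] -> [-17, -18] -> 2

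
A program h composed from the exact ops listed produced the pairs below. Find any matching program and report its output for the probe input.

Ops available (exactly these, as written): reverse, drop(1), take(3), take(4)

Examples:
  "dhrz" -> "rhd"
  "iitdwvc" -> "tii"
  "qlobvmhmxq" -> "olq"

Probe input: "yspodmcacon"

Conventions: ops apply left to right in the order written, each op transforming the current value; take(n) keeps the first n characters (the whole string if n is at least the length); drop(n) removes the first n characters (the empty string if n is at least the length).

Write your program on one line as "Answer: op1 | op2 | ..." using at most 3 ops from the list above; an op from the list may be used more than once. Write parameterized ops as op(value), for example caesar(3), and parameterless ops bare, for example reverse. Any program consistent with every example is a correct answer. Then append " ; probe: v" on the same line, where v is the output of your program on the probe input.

take(3) | reverse ; probe: "psy"

Check, running the answer program on each example:
  "dhrz" -> "dhr" -> "rhd"
  "iitdwvc" -> "iit" -> "tii"
  "qlobvmhmxq" -> "qlo" -> "olq"
  probe: "yspodmcacon" -> "ysp" -> "psy"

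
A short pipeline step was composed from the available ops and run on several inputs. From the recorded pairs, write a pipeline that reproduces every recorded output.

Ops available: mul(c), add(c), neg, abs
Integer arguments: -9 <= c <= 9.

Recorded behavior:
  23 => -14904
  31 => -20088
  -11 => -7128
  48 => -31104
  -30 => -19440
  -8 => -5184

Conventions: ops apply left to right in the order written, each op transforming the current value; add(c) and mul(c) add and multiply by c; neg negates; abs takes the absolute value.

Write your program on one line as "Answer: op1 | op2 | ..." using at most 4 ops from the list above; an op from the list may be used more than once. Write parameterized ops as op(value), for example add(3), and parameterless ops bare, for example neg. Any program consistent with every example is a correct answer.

abs | mul(9) | mul(-8) | mul(9)

Check, running the answer program on each example:
  23 -> 23 -> 207 -> -1656 -> -14904
  31 -> 31 -> 279 -> -2232 -> -20088
  -11 -> 11 -> 99 -> -792 -> -7128
  48 -> 48 -> 432 -> -3456 -> -31104
  -30 -> 30 -> 270 -> -2160 -> -19440
  -8 -> 8 -> 72 -> -576 -> -5184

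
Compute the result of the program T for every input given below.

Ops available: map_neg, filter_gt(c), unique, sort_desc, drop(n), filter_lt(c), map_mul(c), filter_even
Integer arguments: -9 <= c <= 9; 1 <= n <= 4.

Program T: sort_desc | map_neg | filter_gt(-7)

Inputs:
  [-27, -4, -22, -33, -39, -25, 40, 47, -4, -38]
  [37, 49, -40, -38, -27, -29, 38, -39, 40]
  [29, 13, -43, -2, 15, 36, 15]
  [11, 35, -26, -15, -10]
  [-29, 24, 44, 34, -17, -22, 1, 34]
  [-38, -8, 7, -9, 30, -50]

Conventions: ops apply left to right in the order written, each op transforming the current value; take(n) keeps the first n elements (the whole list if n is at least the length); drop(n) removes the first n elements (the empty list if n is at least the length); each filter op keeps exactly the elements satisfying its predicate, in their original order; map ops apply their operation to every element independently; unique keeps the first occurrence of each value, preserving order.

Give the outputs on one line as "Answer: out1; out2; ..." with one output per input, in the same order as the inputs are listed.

Execution, op by op:
  [-27, -4, -22, -33, -39, -25, 40, 47, -4, -38] -> [47, 40, -4, -4, -22, -25, -27, -33, -38, -39] -> [-47, -40, 4, 4, 22, 25, 27, 33, 38, 39] -> [4, 4, 22, 25, 27, 33, 38, 39]
  [37, 49, -40, -38, -27, -29, 38, -39, 40] -> [49, 40, 38, 37, -27, -29, -38, -39, -40] -> [-49, -40, -38, -37, 27, 29, 38, 39, 40] -> [27, 29, 38, 39, 40]
  [29, 13, -43, -2, 15, 36, 15] -> [36, 29, 15, 15, 13, -2, -43] -> [-36, -29, -15, -15, -13, 2, 43] -> [2, 43]
  [11, 35, -26, -15, -10] -> [35, 11, -10, -15, -26] -> [-35, -11, 10, 15, 26] -> [10, 15, 26]
  [-29, 24, 44, 34, -17, -22, 1, 34] -> [44, 34, 34, 24, 1, -17, -22, -29] -> [-44, -34, -34, -24, -1, 17, 22, 29] -> [-1, 17, 22, 29]
  [-38, -8, 7, -9, 30, -50] -> [30, 7, -8, -9, -38, -50] -> [-30, -7, 8, 9, 38, 50] -> [8, 9, 38, 50]

[4, 4, 22, 25, 27, 33, 38, 39]; [27, 29, 38, 39, 40]; [2, 43]; [10, 15, 26]; [-1, 17, 22, 29]; [8, 9, 38, 50]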